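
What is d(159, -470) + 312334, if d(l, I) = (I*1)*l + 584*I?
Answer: -36876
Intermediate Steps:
d(l, I) = 584*I + I*l (d(l, I) = I*l + 584*I = 584*I + I*l)
d(159, -470) + 312334 = -470*(584 + 159) + 312334 = -470*743 + 312334 = -349210 + 312334 = -36876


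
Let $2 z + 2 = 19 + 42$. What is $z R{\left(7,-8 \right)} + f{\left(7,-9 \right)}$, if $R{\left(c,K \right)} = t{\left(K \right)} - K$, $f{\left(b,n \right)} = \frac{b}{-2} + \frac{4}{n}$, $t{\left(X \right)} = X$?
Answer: $- \frac{71}{18} \approx -3.9444$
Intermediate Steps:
$f{\left(b,n \right)} = \frac{4}{n} - \frac{b}{2}$ ($f{\left(b,n \right)} = b \left(- \frac{1}{2}\right) + \frac{4}{n} = - \frac{b}{2} + \frac{4}{n} = \frac{4}{n} - \frac{b}{2}$)
$z = \frac{59}{2}$ ($z = -1 + \frac{19 + 42}{2} = -1 + \frac{1}{2} \cdot 61 = -1 + \frac{61}{2} = \frac{59}{2} \approx 29.5$)
$R{\left(c,K \right)} = 0$ ($R{\left(c,K \right)} = K - K = 0$)
$z R{\left(7,-8 \right)} + f{\left(7,-9 \right)} = \frac{59}{2} \cdot 0 + \left(\frac{4}{-9} - \frac{7}{2}\right) = 0 + \left(4 \left(- \frac{1}{9}\right) - \frac{7}{2}\right) = 0 - \frac{71}{18} = - \frac{71}{18}$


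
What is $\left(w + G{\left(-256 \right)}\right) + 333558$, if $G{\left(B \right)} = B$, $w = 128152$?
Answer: $461454$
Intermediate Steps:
$\left(w + G{\left(-256 \right)}\right) + 333558 = \left(128152 - 256\right) + 333558 = 127896 + 333558 = 461454$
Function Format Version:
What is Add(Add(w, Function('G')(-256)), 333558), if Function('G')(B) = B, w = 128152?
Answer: 461454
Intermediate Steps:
Add(Add(w, Function('G')(-256)), 333558) = Add(Add(128152, -256), 333558) = Add(127896, 333558) = 461454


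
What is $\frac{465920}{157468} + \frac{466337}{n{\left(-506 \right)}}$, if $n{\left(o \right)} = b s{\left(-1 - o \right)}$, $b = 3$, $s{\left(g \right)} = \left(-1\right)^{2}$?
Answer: $\frac{18358638119}{118101} \approx 1.5545 \cdot 10^{5}$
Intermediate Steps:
$s{\left(g \right)} = 1$
$n{\left(o \right)} = 3$ ($n{\left(o \right)} = 3 \cdot 1 = 3$)
$\frac{465920}{157468} + \frac{466337}{n{\left(-506 \right)}} = \frac{465920}{157468} + \frac{466337}{3} = 465920 \cdot \frac{1}{157468} + 466337 \cdot \frac{1}{3} = \frac{116480}{39367} + \frac{466337}{3} = \frac{18358638119}{118101}$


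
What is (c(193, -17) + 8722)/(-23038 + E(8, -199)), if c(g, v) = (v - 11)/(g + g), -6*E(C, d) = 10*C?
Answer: -2524998/6673361 ≈ -0.37837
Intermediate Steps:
E(C, d) = -5*C/3
c(g, v) = (-11 + v)/(2*g) (c(g, v) = (-11 + v)/((2*g)) = (-11 + v)*(1/(2*g)) = (-11 + v)/(2*g))
(c(193, -17) + 8722)/(-23038 + E(8, -199)) = ((1/2)*(-11 - 17)/193 + 8722)/(-23038 - 5/3*8) = ((1/2)*(1/193)*(-28) + 8722)/(-23038 - 40/3) = (-14/193 + 8722)/(-69154/3) = (1683332/193)*(-3/69154) = -2524998/6673361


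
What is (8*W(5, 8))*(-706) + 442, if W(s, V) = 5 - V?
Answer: 17386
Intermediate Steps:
(8*W(5, 8))*(-706) + 442 = (8*(5 - 1*8))*(-706) + 442 = (8*(5 - 8))*(-706) + 442 = (8*(-3))*(-706) + 442 = -24*(-706) + 442 = 16944 + 442 = 17386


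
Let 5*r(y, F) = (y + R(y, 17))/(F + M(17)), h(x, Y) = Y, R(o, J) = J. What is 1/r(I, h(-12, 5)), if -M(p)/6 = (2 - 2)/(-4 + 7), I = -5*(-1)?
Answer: 25/22 ≈ 1.1364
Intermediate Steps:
I = 5
M(p) = 0 (M(p) = -6*(2 - 2)/(-4 + 7) = -0/3 = -6*0 = 0)
r(y, F) = (17 + y)/(5*F) (r(y, F) = ((y + 17)/(F + 0))/5 = ((17 + y)/F)/5 = (17 + y)/(5*F))
1/r(I, h(-12, 5)) = 1/((⅕)*(17 + 5)/5) = 1/((⅕)*(⅕)*22) = 1/(22/25) = 25/22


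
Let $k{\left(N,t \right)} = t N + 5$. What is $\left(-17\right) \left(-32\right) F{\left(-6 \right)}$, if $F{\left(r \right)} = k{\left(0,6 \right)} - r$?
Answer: $5984$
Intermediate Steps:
$k{\left(N,t \right)} = 5 + N t$ ($k{\left(N,t \right)} = N t + 5 = 5 + N t$)
$F{\left(r \right)} = 5 - r$ ($F{\left(r \right)} = \left(5 + 0 \cdot 6\right) - r = \left(5 + 0\right) - r = 5 - r$)
$\left(-17\right) \left(-32\right) F{\left(-6 \right)} = \left(-17\right) \left(-32\right) \left(5 - -6\right) = 544 \left(5 + 6\right) = 544 \cdot 11 = 5984$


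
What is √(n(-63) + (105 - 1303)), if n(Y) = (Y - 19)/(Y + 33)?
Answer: I*√268935/15 ≈ 34.573*I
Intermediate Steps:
n(Y) = (-19 + Y)/(33 + Y)
√(n(-63) + (105 - 1303)) = √((-19 - 63)/(33 - 63) + (105 - 1303)) = √(-82/(-30) - 1198) = √(-1/30*(-82) - 1198) = √(41/15 - 1198) = √(-17929/15) = I*√268935/15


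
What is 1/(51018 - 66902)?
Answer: -1/15884 ≈ -6.2956e-5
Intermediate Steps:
1/(51018 - 66902) = 1/(-15884) = -1/15884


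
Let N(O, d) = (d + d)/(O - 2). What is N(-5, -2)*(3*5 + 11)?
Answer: 104/7 ≈ 14.857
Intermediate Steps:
N(O, d) = 2*d/(-2 + O) (N(O, d) = (2*d)/(-2 + O) = 2*d/(-2 + O))
N(-5, -2)*(3*5 + 11) = (2*(-2)/(-2 - 5))*(3*5 + 11) = (2*(-2)/(-7))*(15 + 11) = (2*(-2)*(-⅐))*26 = (4/7)*26 = 104/7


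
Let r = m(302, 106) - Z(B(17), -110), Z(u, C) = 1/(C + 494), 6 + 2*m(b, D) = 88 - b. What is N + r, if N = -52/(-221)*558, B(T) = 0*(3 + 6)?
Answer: 138991/6528 ≈ 21.292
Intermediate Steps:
m(b, D) = 41 - b/2 (m(b, D) = -3 + (88 - b)/2 = -3 + (44 - b/2) = 41 - b/2)
B(T) = 0 (B(T) = 0*9 = 0)
Z(u, C) = 1/(494 + C)
N = 2232/17 (N = -52*(-1/221)*558 = (4/17)*558 = 2232/17 ≈ 131.29)
r = -42241/384 (r = (41 - 1/2*302) - 1/(494 - 110) = (41 - 151) - 1/384 = -110 - 1*1/384 = -110 - 1/384 = -42241/384 ≈ -110.00)
N + r = 2232/17 - 42241/384 = 138991/6528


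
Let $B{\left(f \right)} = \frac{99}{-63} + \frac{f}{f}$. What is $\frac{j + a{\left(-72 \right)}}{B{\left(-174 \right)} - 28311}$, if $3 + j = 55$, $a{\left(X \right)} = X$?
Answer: $\frac{140}{198181} \approx 0.00070642$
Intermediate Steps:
$B{\left(f \right)} = - \frac{4}{7}$ ($B{\left(f \right)} = 99 \left(- \frac{1}{63}\right) + 1 = - \frac{11}{7} + 1 = - \frac{4}{7}$)
$j = 52$ ($j = -3 + 55 = 52$)
$\frac{j + a{\left(-72 \right)}}{B{\left(-174 \right)} - 28311} = \frac{52 - 72}{- \frac{4}{7} - 28311} = - \frac{20}{- \frac{198181}{7}} = \left(-20\right) \left(- \frac{7}{198181}\right) = \frac{140}{198181}$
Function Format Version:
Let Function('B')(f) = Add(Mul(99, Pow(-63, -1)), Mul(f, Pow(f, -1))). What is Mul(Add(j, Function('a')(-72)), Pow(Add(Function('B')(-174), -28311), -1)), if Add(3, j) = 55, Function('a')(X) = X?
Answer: Rational(140, 198181) ≈ 0.00070642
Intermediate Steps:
Function('B')(f) = Rational(-4, 7) (Function('B')(f) = Add(Mul(99, Rational(-1, 63)), 1) = Add(Rational(-11, 7), 1) = Rational(-4, 7))
j = 52 (j = Add(-3, 55) = 52)
Mul(Add(j, Function('a')(-72)), Pow(Add(Function('B')(-174), -28311), -1)) = Mul(Add(52, -72), Pow(Add(Rational(-4, 7), -28311), -1)) = Mul(-20, Pow(Rational(-198181, 7), -1)) = Mul(-20, Rational(-7, 198181)) = Rational(140, 198181)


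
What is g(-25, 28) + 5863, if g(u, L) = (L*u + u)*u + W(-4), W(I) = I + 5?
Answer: 23989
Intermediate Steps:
W(I) = 5 + I
g(u, L) = 1 + u*(u + L*u) (g(u, L) = (L*u + u)*u + (5 - 4) = (u + L*u)*u + 1 = u*(u + L*u) + 1 = 1 + u*(u + L*u))
g(-25, 28) + 5863 = (1 + (-25)² + 28*(-25)²) + 5863 = (1 + 625 + 28*625) + 5863 = (1 + 625 + 17500) + 5863 = 18126 + 5863 = 23989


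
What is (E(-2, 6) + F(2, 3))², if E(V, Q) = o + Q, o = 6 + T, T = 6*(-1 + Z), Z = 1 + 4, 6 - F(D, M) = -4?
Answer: 2116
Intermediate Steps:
F(D, M) = 10 (F(D, M) = 6 - 1*(-4) = 6 + 4 = 10)
Z = 5
T = 24 (T = 6*(-1 + 5) = 6*4 = 24)
o = 30 (o = 6 + 24 = 30)
E(V, Q) = 30 + Q
(E(-2, 6) + F(2, 3))² = ((30 + 6) + 10)² = (36 + 10)² = 46² = 2116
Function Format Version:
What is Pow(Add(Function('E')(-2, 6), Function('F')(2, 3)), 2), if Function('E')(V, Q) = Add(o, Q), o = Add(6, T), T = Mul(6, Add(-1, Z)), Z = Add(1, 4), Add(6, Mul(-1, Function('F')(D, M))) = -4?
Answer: 2116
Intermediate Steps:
Function('F')(D, M) = 10 (Function('F')(D, M) = Add(6, Mul(-1, -4)) = Add(6, 4) = 10)
Z = 5
T = 24 (T = Mul(6, Add(-1, 5)) = Mul(6, 4) = 24)
o = 30 (o = Add(6, 24) = 30)
Function('E')(V, Q) = Add(30, Q)
Pow(Add(Function('E')(-2, 6), Function('F')(2, 3)), 2) = Pow(Add(Add(30, 6), 10), 2) = Pow(Add(36, 10), 2) = Pow(46, 2) = 2116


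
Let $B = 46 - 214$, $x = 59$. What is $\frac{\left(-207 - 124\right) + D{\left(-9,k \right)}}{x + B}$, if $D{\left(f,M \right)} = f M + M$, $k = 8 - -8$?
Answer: $\frac{459}{109} \approx 4.211$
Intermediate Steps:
$k = 16$ ($k = 8 + 8 = 16$)
$D{\left(f,M \right)} = M + M f$ ($D{\left(f,M \right)} = M f + M = M + M f$)
$B = -168$
$\frac{\left(-207 - 124\right) + D{\left(-9,k \right)}}{x + B} = \frac{\left(-207 - 124\right) + 16 \left(1 - 9\right)}{59 - 168} = \frac{\left(-207 - 124\right) + 16 \left(-8\right)}{-109} = \left(-331 - 128\right) \left(- \frac{1}{109}\right) = \left(-459\right) \left(- \frac{1}{109}\right) = \frac{459}{109}$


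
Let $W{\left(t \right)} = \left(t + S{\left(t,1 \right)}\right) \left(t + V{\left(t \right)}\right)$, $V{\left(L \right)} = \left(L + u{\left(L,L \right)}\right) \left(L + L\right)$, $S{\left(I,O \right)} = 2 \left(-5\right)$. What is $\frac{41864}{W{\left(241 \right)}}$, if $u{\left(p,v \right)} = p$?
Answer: $\frac{41864}{53722515} \approx 0.00077926$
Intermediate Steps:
$S{\left(I,O \right)} = -10$
$V{\left(L \right)} = 4 L^{2}$ ($V{\left(L \right)} = \left(L + L\right) \left(L + L\right) = 2 L 2 L = 4 L^{2}$)
$W{\left(t \right)} = \left(-10 + t\right) \left(t + 4 t^{2}\right)$ ($W{\left(t \right)} = \left(t - 10\right) \left(t + 4 t^{2}\right) = \left(-10 + t\right) \left(t + 4 t^{2}\right)$)
$\frac{41864}{W{\left(241 \right)}} = \frac{41864}{241 \left(-10 - 9399 + 4 \cdot 241^{2}\right)} = \frac{41864}{241 \left(-10 - 9399 + 4 \cdot 58081\right)} = \frac{41864}{241 \left(-10 - 9399 + 232324\right)} = \frac{41864}{241 \cdot 222915} = \frac{41864}{53722515}$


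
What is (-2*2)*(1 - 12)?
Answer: 44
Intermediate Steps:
(-2*2)*(1 - 12) = -4*(-11) = 44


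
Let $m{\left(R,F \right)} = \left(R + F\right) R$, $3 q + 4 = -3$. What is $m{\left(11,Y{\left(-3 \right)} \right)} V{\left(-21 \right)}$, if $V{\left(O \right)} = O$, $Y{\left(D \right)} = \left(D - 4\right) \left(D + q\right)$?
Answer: $-11165$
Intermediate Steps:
$q = - \frac{7}{3}$ ($q = - \frac{4}{3} + \frac{1}{3} \left(-3\right) = - \frac{4}{3} - 1 = - \frac{7}{3} \approx -2.3333$)
$Y{\left(D \right)} = \left(-4 + D\right) \left(- \frac{7}{3} + D\right)$ ($Y{\left(D \right)} = \left(D - 4\right) \left(D - \frac{7}{3}\right) = \left(-4 + D\right) \left(- \frac{7}{3} + D\right)$)
$m{\left(R,F \right)} = R \left(F + R\right)$ ($m{\left(R,F \right)} = \left(F + R\right) R = R \left(F + R\right)$)
$m{\left(11,Y{\left(-3 \right)} \right)} V{\left(-21 \right)} = 11 \left(\left(\frac{28}{3} + \left(-3\right)^{2} - -19\right) + 11\right) \left(-21\right) = 11 \left(\left(\frac{28}{3} + 9 + 19\right) + 11\right) \left(-21\right) = 11 \left(\frac{112}{3} + 11\right) \left(-21\right) = 11 \cdot \frac{145}{3} \left(-21\right) = \frac{1595}{3} \left(-21\right) = -11165$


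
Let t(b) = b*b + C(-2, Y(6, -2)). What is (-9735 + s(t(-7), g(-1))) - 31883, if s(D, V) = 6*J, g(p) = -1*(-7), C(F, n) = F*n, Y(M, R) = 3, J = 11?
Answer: -41552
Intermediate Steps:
g(p) = 7
t(b) = -6 + b**2 (t(b) = b*b - 2*3 = b**2 - 6 = -6 + b**2)
s(D, V) = 66 (s(D, V) = 6*11 = 66)
(-9735 + s(t(-7), g(-1))) - 31883 = (-9735 + 66) - 31883 = -9669 - 31883 = -41552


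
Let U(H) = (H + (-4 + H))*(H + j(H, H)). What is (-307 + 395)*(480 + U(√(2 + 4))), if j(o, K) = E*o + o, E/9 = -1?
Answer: 34848 + 2464*√6 ≈ 40884.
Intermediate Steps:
E = -9 (E = 9*(-1) = -9)
j(o, K) = -8*o (j(o, K) = -9*o + o = -8*o)
U(H) = -7*H*(-4 + 2*H) (U(H) = (H + (-4 + H))*(H - 8*H) = (-4 + 2*H)*(-7*H) = -7*H*(-4 + 2*H))
(-307 + 395)*(480 + U(√(2 + 4))) = (-307 + 395)*(480 + 14*√(2 + 4)*(2 - √(2 + 4))) = 88*(480 + 14*√6*(2 - √6)) = 42240 + 1232*√6*(2 - √6)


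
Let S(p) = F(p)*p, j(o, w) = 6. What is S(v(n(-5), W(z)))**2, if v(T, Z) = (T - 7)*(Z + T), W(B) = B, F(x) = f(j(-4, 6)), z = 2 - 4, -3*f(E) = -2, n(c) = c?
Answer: 3136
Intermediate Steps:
f(E) = 2/3 (f(E) = -1/3*(-2) = 2/3)
z = -2
F(x) = 2/3
v(T, Z) = (-7 + T)*(T + Z)
S(p) = 2*p/3
S(v(n(-5), W(z)))**2 = (2*((-5)**2 - 7*(-5) - 7*(-2) - 5*(-2))/3)**2 = (2*(25 + 35 + 14 + 10)/3)**2 = ((2/3)*84)**2 = 56**2 = 3136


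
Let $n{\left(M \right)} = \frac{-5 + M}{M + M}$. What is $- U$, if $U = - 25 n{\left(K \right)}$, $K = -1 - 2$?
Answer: $\frac{100}{3} \approx 33.333$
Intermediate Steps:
$K = -3$
$n{\left(M \right)} = \frac{-5 + M}{2 M}$
$U = - \frac{100}{3}$ ($U = - 25 \frac{-5 - 3}{2 \left(-3\right)} = - 25 \cdot \frac{1}{2} \left(- \frac{1}{3}\right) \left(-8\right) = \left(-25\right) \frac{4}{3} = - \frac{100}{3} \approx -33.333$)
$- U = \left(-1\right) \left(- \frac{100}{3}\right) = \frac{100}{3}$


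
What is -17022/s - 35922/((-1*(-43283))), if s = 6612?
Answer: -162379915/47697866 ≈ -3.4043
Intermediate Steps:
-17022/s - 35922/((-1*(-43283))) = -17022/6612 - 35922/((-1*(-43283))) = -17022*1/6612 - 35922/43283 = -2837/1102 - 35922*1/43283 = -2837/1102 - 35922/43283 = -162379915/47697866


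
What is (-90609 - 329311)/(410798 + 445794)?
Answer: -26245/53537 ≈ -0.49022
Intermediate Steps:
(-90609 - 329311)/(410798 + 445794) = -419920/856592 = -419920*1/856592 = -26245/53537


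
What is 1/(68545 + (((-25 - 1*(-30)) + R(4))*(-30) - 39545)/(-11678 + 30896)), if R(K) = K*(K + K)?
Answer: 19218/1317257155 ≈ 1.4589e-5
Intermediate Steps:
R(K) = 2*K**2 (R(K) = K*(2*K) = 2*K**2)
1/(68545 + (((-25 - 1*(-30)) + R(4))*(-30) - 39545)/(-11678 + 30896)) = 1/(68545 + (((-25 - 1*(-30)) + 2*4**2)*(-30) - 39545)/(-11678 + 30896)) = 1/(68545 + (((-25 + 30) + 2*16)*(-30) - 39545)/19218) = 1/(68545 + ((5 + 32)*(-30) - 39545)*(1/19218)) = 1/(68545 + (37*(-30) - 39545)*(1/19218)) = 1/(68545 + (-1110 - 39545)*(1/19218)) = 1/(68545 - 40655*1/19218) = 1/(68545 - 40655/19218) = 1/(1317257155/19218) = 19218/1317257155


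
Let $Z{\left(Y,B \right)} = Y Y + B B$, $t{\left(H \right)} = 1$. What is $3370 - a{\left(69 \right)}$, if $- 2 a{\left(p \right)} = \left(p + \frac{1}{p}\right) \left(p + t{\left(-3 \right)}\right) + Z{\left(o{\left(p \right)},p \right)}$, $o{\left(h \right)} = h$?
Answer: $\frac{727709}{69} \approx 10547.0$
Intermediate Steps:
$Z{\left(Y,B \right)} = B^{2} + Y^{2}$ ($Z{\left(Y,B \right)} = Y^{2} + B^{2} = B^{2} + Y^{2}$)
$a{\left(p \right)} = - p^{2} - \frac{\left(1 + p\right) \left(p + \frac{1}{p}\right)}{2}$ ($a{\left(p \right)} = - \frac{\left(p + \frac{1}{p}\right) \left(p + 1\right) + \left(p^{2} + p^{2}\right)}{2} = - \frac{\left(p + \frac{1}{p}\right) \left(1 + p\right) + 2 p^{2}}{2} = - \frac{\left(1 + p\right) \left(p + \frac{1}{p}\right) + 2 p^{2}}{2} = - \frac{2 p^{2} + \left(1 + p\right) \left(p + \frac{1}{p}\right)}{2} = - p^{2} - \frac{\left(1 + p\right) \left(p + \frac{1}{p}\right)}{2}$)
$3370 - a{\left(69 \right)} = 3370 - \frac{-1 - 69 \left(1 + 69 + 3 \cdot 69^{2}\right)}{2 \cdot 69} = 3370 - \frac{1}{2} \cdot \frac{1}{69} \left(-1 - 69 \left(1 + 69 + 3 \cdot 4761\right)\right) = 3370 - \frac{1}{2} \cdot \frac{1}{69} \left(-1 - 69 \left(1 + 69 + 14283\right)\right) = 3370 - \frac{1}{2} \cdot \frac{1}{69} \left(-1 - 69 \cdot 14353\right) = 3370 - \frac{1}{2} \cdot \frac{1}{69} \left(-1 - 990357\right) = 3370 - \frac{1}{2} \cdot \frac{1}{69} \left(-990358\right) = 3370 - - \frac{495179}{69} = 3370 + \frac{495179}{69} = \frac{727709}{69}$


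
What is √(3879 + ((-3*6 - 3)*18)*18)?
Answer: 15*I*√13 ≈ 54.083*I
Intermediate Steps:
√(3879 + ((-3*6 - 3)*18)*18) = √(3879 + ((-18 - 3)*18)*18) = √(3879 - 21*18*18) = √(3879 - 378*18) = √(3879 - 6804) = √(-2925) = 15*I*√13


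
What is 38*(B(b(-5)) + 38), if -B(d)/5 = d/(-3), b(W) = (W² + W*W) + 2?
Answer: 14212/3 ≈ 4737.3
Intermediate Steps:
b(W) = 2 + 2*W² (b(W) = (W² + W²) + 2 = 2*W² + 2 = 2 + 2*W²)
B(d) = 5*d/3 (B(d) = -5*d/(-3) = -5*d*(-1)/3 = -(-5)*d/3 = 5*d/3)
38*(B(b(-5)) + 38) = 38*(5*(2 + 2*(-5)²)/3 + 38) = 38*(5*(2 + 2*25)/3 + 38) = 38*(5*(2 + 50)/3 + 38) = 38*((5/3)*52 + 38) = 38*(260/3 + 38) = 38*(374/3) = 14212/3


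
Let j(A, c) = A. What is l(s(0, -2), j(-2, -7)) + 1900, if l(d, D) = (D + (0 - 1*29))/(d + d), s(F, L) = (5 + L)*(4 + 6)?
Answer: 113969/60 ≈ 1899.5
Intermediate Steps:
s(F, L) = 50 + 10*L (s(F, L) = (5 + L)*10 = 50 + 10*L)
l(d, D) = (-29 + D)/(2*d) (l(d, D) = (D + (0 - 29))/((2*d)) = (D - 29)*(1/(2*d)) = (-29 + D)*(1/(2*d)) = (-29 + D)/(2*d))
l(s(0, -2), j(-2, -7)) + 1900 = (-29 - 2)/(2*(50 + 10*(-2))) + 1900 = (1/2)*(-31)/(50 - 20) + 1900 = (1/2)*(-31)/30 + 1900 = (1/2)*(1/30)*(-31) + 1900 = -31/60 + 1900 = 113969/60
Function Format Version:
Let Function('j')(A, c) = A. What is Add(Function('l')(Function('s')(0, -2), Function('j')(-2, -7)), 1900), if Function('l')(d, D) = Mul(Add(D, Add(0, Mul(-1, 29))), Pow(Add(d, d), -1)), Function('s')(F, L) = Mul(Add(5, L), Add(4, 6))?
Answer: Rational(113969, 60) ≈ 1899.5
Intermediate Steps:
Function('s')(F, L) = Add(50, Mul(10, L)) (Function('s')(F, L) = Mul(Add(5, L), 10) = Add(50, Mul(10, L)))
Function('l')(d, D) = Mul(Rational(1, 2), Pow(d, -1), Add(-29, D)) (Function('l')(d, D) = Mul(Add(D, Add(0, -29)), Pow(Mul(2, d), -1)) = Mul(Add(D, -29), Mul(Rational(1, 2), Pow(d, -1))) = Mul(Add(-29, D), Mul(Rational(1, 2), Pow(d, -1))) = Mul(Rational(1, 2), Pow(d, -1), Add(-29, D)))
Add(Function('l')(Function('s')(0, -2), Function('j')(-2, -7)), 1900) = Add(Mul(Rational(1, 2), Pow(Add(50, Mul(10, -2)), -1), Add(-29, -2)), 1900) = Add(Mul(Rational(1, 2), Pow(Add(50, -20), -1), -31), 1900) = Add(Mul(Rational(1, 2), Pow(30, -1), -31), 1900) = Add(Mul(Rational(1, 2), Rational(1, 30), -31), 1900) = Add(Rational(-31, 60), 1900) = Rational(113969, 60)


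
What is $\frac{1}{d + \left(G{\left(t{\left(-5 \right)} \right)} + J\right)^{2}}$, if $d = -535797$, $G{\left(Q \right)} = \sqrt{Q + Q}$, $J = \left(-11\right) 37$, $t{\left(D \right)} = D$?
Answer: $\frac{i}{2 \left(- 185079 i + 407 \sqrt{10}\right)} \approx -2.7014 \cdot 10^{-6} + 1.8786 \cdot 10^{-8} i$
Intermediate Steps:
$J = -407$
$G{\left(Q \right)} = \sqrt{2} \sqrt{Q}$ ($G{\left(Q \right)} = \sqrt{2 Q} = \sqrt{2} \sqrt{Q}$)
$\frac{1}{d + \left(G{\left(t{\left(-5 \right)} \right)} + J\right)^{2}} = \frac{1}{-535797 + \left(\sqrt{2} \sqrt{-5} - 407\right)^{2}} = \frac{1}{-535797 + \left(\sqrt{2} i \sqrt{5} - 407\right)^{2}} = \frac{1}{-535797 + \left(i \sqrt{10} - 407\right)^{2}} = \frac{1}{-535797 + \left(-407 + i \sqrt{10}\right)^{2}}$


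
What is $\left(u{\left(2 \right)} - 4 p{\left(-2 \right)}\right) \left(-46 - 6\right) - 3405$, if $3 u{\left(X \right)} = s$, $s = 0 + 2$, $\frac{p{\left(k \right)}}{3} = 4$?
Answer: $- \frac{2831}{3} \approx -943.67$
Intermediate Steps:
$p{\left(k \right)} = 12$ ($p{\left(k \right)} = 3 \cdot 4 = 12$)
$s = 2$
$u{\left(X \right)} = \frac{2}{3}$ ($u{\left(X \right)} = \frac{1}{3} \cdot 2 = \frac{2}{3}$)
$\left(u{\left(2 \right)} - 4 p{\left(-2 \right)}\right) \left(-46 - 6\right) - 3405 = \left(\frac{2}{3} - 48\right) \left(-46 - 6\right) - 3405 = \left(\frac{2}{3} - 48\right) \left(-52\right) - 3405 = \left(- \frac{142}{3}\right) \left(-52\right) - 3405 = \frac{7384}{3} - 3405 = - \frac{2831}{3}$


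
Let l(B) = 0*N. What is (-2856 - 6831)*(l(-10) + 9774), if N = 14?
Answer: -94680738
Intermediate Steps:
l(B) = 0 (l(B) = 0*14 = 0)
(-2856 - 6831)*(l(-10) + 9774) = (-2856 - 6831)*(0 + 9774) = -9687*9774 = -94680738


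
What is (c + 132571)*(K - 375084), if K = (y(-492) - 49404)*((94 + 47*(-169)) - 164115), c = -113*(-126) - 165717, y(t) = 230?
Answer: -159881938384016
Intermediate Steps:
c = -151479 (c = 14238 - 165717 = -151479)
K = 8456157736 (K = (230 - 49404)*((94 + 47*(-169)) - 164115) = -49174*((94 - 7943) - 164115) = -49174*(-7849 - 164115) = -49174*(-171964) = 8456157736)
(c + 132571)*(K - 375084) = (-151479 + 132571)*(8456157736 - 375084) = -18908*8455782652 = -159881938384016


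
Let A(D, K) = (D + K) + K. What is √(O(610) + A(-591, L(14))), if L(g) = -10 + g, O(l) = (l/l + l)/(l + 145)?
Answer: I*√331863270/755 ≈ 24.129*I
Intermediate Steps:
O(l) = (1 + l)/(145 + l)
A(D, K) = D + 2*K
√(O(610) + A(-591, L(14))) = √((1 + 610)/(145 + 610) + (-591 + 2*(-10 + 14))) = √(611/755 + (-591 + 2*4)) = √((1/755)*611 + (-591 + 8)) = √(611/755 - 583) = √(-439554/755) = I*√331863270/755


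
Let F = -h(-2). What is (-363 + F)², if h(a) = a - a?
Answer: 131769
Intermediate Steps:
h(a) = 0
F = 0 (F = -1*0 = 0)
(-363 + F)² = (-363 + 0)² = (-363)² = 131769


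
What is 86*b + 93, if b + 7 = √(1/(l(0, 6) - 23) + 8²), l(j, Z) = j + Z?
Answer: -509 + 86*√18479/17 ≈ 178.68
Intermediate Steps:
l(j, Z) = Z + j
b = -7 + √18479/17 (b = -7 + √(1/((6 + 0) - 23) + 8²) = -7 + √(1/(6 - 23) + 64) = -7 + √(1/(-17) + 64) = -7 + √(-1/17 + 64) = -7 + √(1087/17) = -7 + √18479/17 ≈ 0.99632)
86*b + 93 = 86*(-7 + √18479/17) + 93 = (-602 + 86*√18479/17) + 93 = -509 + 86*√18479/17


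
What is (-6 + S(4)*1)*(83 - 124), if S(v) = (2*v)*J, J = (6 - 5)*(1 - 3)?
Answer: 902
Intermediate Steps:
J = -2 (J = 1*(-2) = -2)
S(v) = -4*v (S(v) = (2*v)*(-2) = -4*v)
(-6 + S(4)*1)*(83 - 124) = (-6 - 4*4*1)*(83 - 124) = (-6 - 16*1)*(-41) = (-6 - 16)*(-41) = -22*(-41) = 902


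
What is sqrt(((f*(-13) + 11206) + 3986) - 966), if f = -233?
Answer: sqrt(17255) ≈ 131.36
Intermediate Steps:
sqrt(((f*(-13) + 11206) + 3986) - 966) = sqrt(((-233*(-13) + 11206) + 3986) - 966) = sqrt(((3029 + 11206) + 3986) - 966) = sqrt((14235 + 3986) - 966) = sqrt(18221 - 966) = sqrt(17255)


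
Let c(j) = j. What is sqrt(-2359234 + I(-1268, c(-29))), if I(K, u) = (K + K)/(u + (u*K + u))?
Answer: I*sqrt(795013396658742)/18357 ≈ 1536.0*I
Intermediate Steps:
I(K, u) = 2*K/(2*u + K*u) (I(K, u) = (2*K)/(u + (K*u + u)) = (2*K)/(u + (u + K*u)) = (2*K)/(2*u + K*u) = 2*K/(2*u + K*u))
sqrt(-2359234 + I(-1268, c(-29))) = sqrt(-2359234 + 2*(-1268)/(-29*(2 - 1268))) = sqrt(-2359234 + 2*(-1268)*(-1/29)/(-1266)) = sqrt(-2359234 + 2*(-1268)*(-1/29)*(-1/1266)) = sqrt(-2359234 - 1268/18357) = sqrt(-43308459806/18357) = I*sqrt(795013396658742)/18357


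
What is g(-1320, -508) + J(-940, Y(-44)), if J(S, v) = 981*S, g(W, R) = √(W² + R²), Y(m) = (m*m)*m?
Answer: -922140 + 4*√125029 ≈ -9.2073e+5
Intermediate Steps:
Y(m) = m³ (Y(m) = m²*m = m³)
g(W, R) = √(R² + W²)
g(-1320, -508) + J(-940, Y(-44)) = √((-508)² + (-1320)²) + 981*(-940) = √(258064 + 1742400) - 922140 = √2000464 - 922140 = 4*√125029 - 922140 = -922140 + 4*√125029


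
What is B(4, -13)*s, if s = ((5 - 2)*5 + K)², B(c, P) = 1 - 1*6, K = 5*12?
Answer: -28125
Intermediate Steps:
K = 60
B(c, P) = -5 (B(c, P) = 1 - 6 = -5)
s = 5625 (s = ((5 - 2)*5 + 60)² = (3*5 + 60)² = (15 + 60)² = 75² = 5625)
B(4, -13)*s = -5*5625 = -28125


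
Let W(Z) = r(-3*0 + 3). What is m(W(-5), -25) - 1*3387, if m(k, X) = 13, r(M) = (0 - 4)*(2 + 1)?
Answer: -3374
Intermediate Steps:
r(M) = -12 (r(M) = -4*3 = -12)
W(Z) = -12
m(W(-5), -25) - 1*3387 = 13 - 1*3387 = 13 - 3387 = -3374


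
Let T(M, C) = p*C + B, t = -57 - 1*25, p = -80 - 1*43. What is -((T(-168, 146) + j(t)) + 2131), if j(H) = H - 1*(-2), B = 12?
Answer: 15895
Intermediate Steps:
p = -123 (p = -80 - 43 = -123)
t = -82 (t = -57 - 25 = -82)
T(M, C) = 12 - 123*C (T(M, C) = -123*C + 12 = 12 - 123*C)
j(H) = 2 + H (j(H) = H + 2 = 2 + H)
-((T(-168, 146) + j(t)) + 2131) = -(((12 - 123*146) + (2 - 82)) + 2131) = -(((12 - 17958) - 80) + 2131) = -((-17946 - 80) + 2131) = -(-18026 + 2131) = -1*(-15895) = 15895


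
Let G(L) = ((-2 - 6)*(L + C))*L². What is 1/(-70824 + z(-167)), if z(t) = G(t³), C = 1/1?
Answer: 1/808235894724383573000 ≈ 1.2373e-21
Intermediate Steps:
C = 1
G(L) = L²*(-8 - 8*L) (G(L) = ((-2 - 6)*(L + 1))*L² = (-8*(1 + L))*L² = (-8 - 8*L)*L² = L²*(-8 - 8*L))
z(t) = 8*t⁶*(-1 - t³) (z(t) = 8*(t³)²*(-1 - t³) = 8*t⁶*(-1 - t³))
1/(-70824 + z(-167)) = 1/(-70824 + 8*(-167)⁶*(-1 - 1*(-167)³)) = 1/(-70824 + 8*21691961596369*(-1 - 1*(-4657463))) = 1/(-70824 + 8*21691961596369*(-1 + 4657463)) = 1/(-70824 + 8*21691961596369*4657462) = 1/(-70824 + 808235894724383643824) = 1/808235894724383573000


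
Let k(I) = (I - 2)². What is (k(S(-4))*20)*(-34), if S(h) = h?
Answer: -24480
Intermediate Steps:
k(I) = (-2 + I)²
(k(S(-4))*20)*(-34) = ((-2 - 4)²*20)*(-34) = ((-6)²*20)*(-34) = (36*20)*(-34) = 720*(-34) = -24480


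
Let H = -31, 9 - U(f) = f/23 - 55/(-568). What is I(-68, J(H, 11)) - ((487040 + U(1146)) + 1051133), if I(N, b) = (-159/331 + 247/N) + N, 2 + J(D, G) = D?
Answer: -113075125086343/73511128 ≈ -1.5382e+6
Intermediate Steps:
U(f) = 5057/568 - f/23 (U(f) = 9 - (f/23 - 55/(-568)) = 9 - (f*(1/23) - 55*(-1/568)) = 9 - (f/23 + 55/568) = 9 - (55/568 + f/23) = 9 + (-55/568 - f/23) = 5057/568 - f/23)
J(D, G) = -2 + D
I(N, b) = -159/331 + N + 247/N (I(N, b) = (-159*1/331 + 247/N) + N = (-159/331 + 247/N) + N = -159/331 + N + 247/N)
I(-68, J(H, 11)) - ((487040 + U(1146)) + 1051133) = (-159/331 - 68 + 247/(-68)) - ((487040 + (5057/568 - 1/23*1146)) + 1051133) = (-159/331 - 68 + 247*(-1/68)) - ((487040 + (5057/568 - 1146/23)) + 1051133) = (-159/331 - 68 - 247/68) - ((487040 - 534617/13064) + 1051133) = -1623113/22508 - (6362155943/13064 + 1051133) = -1623113/22508 - 1*20094157455/13064 = -1623113/22508 - 20094157455/13064 = -113075125086343/73511128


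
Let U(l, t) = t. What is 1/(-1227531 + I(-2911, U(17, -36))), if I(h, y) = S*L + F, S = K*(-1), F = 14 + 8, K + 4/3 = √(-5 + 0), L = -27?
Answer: -245509/301373346134 - 27*I*√5/1506866730670 ≈ -8.1463e-7 - 4.0066e-11*I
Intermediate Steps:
K = -4/3 + I*√5 (K = -4/3 + √(-5 + 0) = -4/3 + √(-5) = -4/3 + I*√5 ≈ -1.3333 + 2.2361*I)
F = 22
S = 4/3 - I*√5 (S = (-4/3 + I*√5)*(-1) = 4/3 - I*√5 ≈ 1.3333 - 2.2361*I)
I(h, y) = -14 + 27*I*√5 (I(h, y) = (4/3 - I*√5)*(-27) + 22 = (-36 + 27*I*√5) + 22 = -14 + 27*I*√5)
1/(-1227531 + I(-2911, U(17, -36))) = 1/(-1227531 + (-14 + 27*I*√5)) = 1/(-1227545 + 27*I*√5)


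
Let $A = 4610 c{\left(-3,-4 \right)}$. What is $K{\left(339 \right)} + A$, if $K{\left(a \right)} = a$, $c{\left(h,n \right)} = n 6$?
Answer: $-110301$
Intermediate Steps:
$c{\left(h,n \right)} = 6 n$
$A = -110640$ ($A = 4610 \cdot 6 \left(-4\right) = 4610 \left(-24\right) = -110640$)
$K{\left(339 \right)} + A = 339 - 110640 = -110301$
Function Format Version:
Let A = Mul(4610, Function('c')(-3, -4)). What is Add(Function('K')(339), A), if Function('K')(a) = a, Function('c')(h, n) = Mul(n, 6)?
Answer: -110301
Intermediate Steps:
Function('c')(h, n) = Mul(6, n)
A = -110640 (A = Mul(4610, Mul(6, -4)) = Mul(4610, -24) = -110640)
Add(Function('K')(339), A) = Add(339, -110640) = -110301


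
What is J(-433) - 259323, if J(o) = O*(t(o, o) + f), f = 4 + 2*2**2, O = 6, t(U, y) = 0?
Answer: -259251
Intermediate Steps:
f = 12 (f = 4 + 2*4 = 4 + 8 = 12)
J(o) = 72 (J(o) = 6*(0 + 12) = 6*12 = 72)
J(-433) - 259323 = 72 - 259323 = -259251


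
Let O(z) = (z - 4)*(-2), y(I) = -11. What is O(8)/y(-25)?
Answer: 8/11 ≈ 0.72727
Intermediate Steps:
O(z) = 8 - 2*z (O(z) = (-4 + z)*(-2) = 8 - 2*z)
O(8)/y(-25) = (8 - 2*8)/(-11) = (8 - 16)*(-1/11) = -8*(-1/11) = 8/11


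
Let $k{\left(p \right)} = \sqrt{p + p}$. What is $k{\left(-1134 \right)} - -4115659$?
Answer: $4115659 + 18 i \sqrt{7} \approx 4.1157 \cdot 10^{6} + 47.624 i$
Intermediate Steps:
$k{\left(p \right)} = \sqrt{2} \sqrt{p}$ ($k{\left(p \right)} = \sqrt{2 p} = \sqrt{2} \sqrt{p}$)
$k{\left(-1134 \right)} - -4115659 = \sqrt{2} \sqrt{-1134} - -4115659 = \sqrt{2} \cdot 9 i \sqrt{14} + 4115659 = 18 i \sqrt{7} + 4115659 = 4115659 + 18 i \sqrt{7}$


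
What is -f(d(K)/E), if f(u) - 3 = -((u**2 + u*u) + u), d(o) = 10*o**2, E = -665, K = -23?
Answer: 2044947/17689 ≈ 115.61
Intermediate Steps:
f(u) = 3 - u - 2*u**2 (f(u) = 3 - ((u**2 + u*u) + u) = 3 - ((u**2 + u**2) + u) = 3 - (2*u**2 + u) = 3 - (u + 2*u**2) = 3 + (-u - 2*u**2) = 3 - u - 2*u**2)
-f(d(K)/E) = -(3 - 10*(-23)**2/(-665) - 2*((10*(-23)**2)/(-665))**2) = -(3 - 10*529*(-1)/665 - 2*((10*529)*(-1/665))**2) = -(3 - 5290*(-1)/665 - 2*(5290*(-1/665))**2) = -(3 - 1*(-1058/133) - 2*(-1058/133)**2) = -(3 + 1058/133 - 2*1119364/17689) = -(3 + 1058/133 - 2238728/17689) = -1*(-2044947/17689) = 2044947/17689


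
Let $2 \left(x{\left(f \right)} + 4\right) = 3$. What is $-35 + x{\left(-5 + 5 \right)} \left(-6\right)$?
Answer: $-20$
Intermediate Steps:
$x{\left(f \right)} = - \frac{5}{2}$ ($x{\left(f \right)} = -4 + \frac{1}{2} \cdot 3 = -4 + \frac{3}{2} = - \frac{5}{2}$)
$-35 + x{\left(-5 + 5 \right)} \left(-6\right) = -35 - -15 = -35 + 15 = -20$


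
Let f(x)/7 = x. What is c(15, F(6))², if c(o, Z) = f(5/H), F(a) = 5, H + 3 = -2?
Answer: 49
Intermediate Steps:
H = -5 (H = -3 - 2 = -5)
f(x) = 7*x
c(o, Z) = -7 (c(o, Z) = 7*(5/(-5)) = 7*(5*(-⅕)) = 7*(-1) = -7)
c(15, F(6))² = (-7)² = 49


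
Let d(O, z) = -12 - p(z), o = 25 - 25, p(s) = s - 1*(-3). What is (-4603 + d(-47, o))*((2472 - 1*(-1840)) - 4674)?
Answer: 1671716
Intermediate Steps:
p(s) = 3 + s (p(s) = s + 3 = 3 + s)
o = 0
d(O, z) = -15 - z (d(O, z) = -12 - (3 + z) = -12 + (-3 - z) = -15 - z)
(-4603 + d(-47, o))*((2472 - 1*(-1840)) - 4674) = (-4603 + (-15 - 1*0))*((2472 - 1*(-1840)) - 4674) = (-4603 + (-15 + 0))*((2472 + 1840) - 4674) = (-4603 - 15)*(4312 - 4674) = -4618*(-362) = 1671716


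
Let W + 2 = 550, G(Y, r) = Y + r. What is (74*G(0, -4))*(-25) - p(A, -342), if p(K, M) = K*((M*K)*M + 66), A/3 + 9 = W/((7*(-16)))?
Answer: -39821006695/196 ≈ -2.0317e+8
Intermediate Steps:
W = 548 (W = -2 + 550 = 548)
A = -1167/28 (A = -27 + 3*(548/((7*(-16)))) = -27 + 3*(548/(-112)) = -27 + 3*(548*(-1/112)) = -27 + 3*(-137/28) = -27 - 411/28 = -1167/28 ≈ -41.679)
p(K, M) = K*(66 + K*M**2) (p(K, M) = K*((K*M)*M + 66) = K*(K*M**2 + 66) = K*(66 + K*M**2))
(74*G(0, -4))*(-25) - p(A, -342) = (74*(0 - 4))*(-25) - (-1167)*(66 - 1167/28*(-342)**2)/28 = (74*(-4))*(-25) - (-1167)*(66 - 1167/28*116964)/28 = -296*(-25) - (-1167)*(66 - 34124247/7)/28 = 7400 - (-1167)*(-34123785)/(28*7) = 7400 - 1*39822457095/196 = 7400 - 39822457095/196 = -39821006695/196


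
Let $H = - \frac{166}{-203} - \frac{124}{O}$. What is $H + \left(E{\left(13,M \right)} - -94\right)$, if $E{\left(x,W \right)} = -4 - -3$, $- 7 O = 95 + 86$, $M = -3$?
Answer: $\frac{3623349}{36743} \approx 98.613$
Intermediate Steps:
$O = - \frac{181}{7}$ ($O = - \frac{95 + 86}{7} = \left(- \frac{1}{7}\right) 181 = - \frac{181}{7} \approx -25.857$)
$E{\left(x,W \right)} = -1$ ($E{\left(x,W \right)} = -4 + 3 = -1$)
$H = \frac{206250}{36743}$ ($H = - \frac{166}{-203} - \frac{124}{- \frac{181}{7}} = \left(-166\right) \left(- \frac{1}{203}\right) - - \frac{868}{181} = \frac{166}{203} + \frac{868}{181} = \frac{206250}{36743} \approx 5.6133$)
$H + \left(E{\left(13,M \right)} - -94\right) = \frac{206250}{36743} - -93 = \frac{206250}{36743} + \left(-1 + 94\right) = \frac{206250}{36743} + 93 = \frac{3623349}{36743}$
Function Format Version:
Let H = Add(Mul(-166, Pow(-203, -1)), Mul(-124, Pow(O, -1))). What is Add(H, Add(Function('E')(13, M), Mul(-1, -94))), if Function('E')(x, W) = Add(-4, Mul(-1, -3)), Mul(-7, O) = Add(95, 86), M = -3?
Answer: Rational(3623349, 36743) ≈ 98.613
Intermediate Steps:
O = Rational(-181, 7) (O = Mul(Rational(-1, 7), Add(95, 86)) = Mul(Rational(-1, 7), 181) = Rational(-181, 7) ≈ -25.857)
Function('E')(x, W) = -1 (Function('E')(x, W) = Add(-4, 3) = -1)
H = Rational(206250, 36743) (H = Add(Mul(-166, Pow(-203, -1)), Mul(-124, Pow(Rational(-181, 7), -1))) = Add(Mul(-166, Rational(-1, 203)), Mul(-124, Rational(-7, 181))) = Add(Rational(166, 203), Rational(868, 181)) = Rational(206250, 36743) ≈ 5.6133)
Add(H, Add(Function('E')(13, M), Mul(-1, -94))) = Add(Rational(206250, 36743), Add(-1, Mul(-1, -94))) = Add(Rational(206250, 36743), Add(-1, 94)) = Add(Rational(206250, 36743), 93) = Rational(3623349, 36743)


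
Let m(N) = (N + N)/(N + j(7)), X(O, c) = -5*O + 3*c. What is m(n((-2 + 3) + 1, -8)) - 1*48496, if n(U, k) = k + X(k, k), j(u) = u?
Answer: -727424/15 ≈ -48495.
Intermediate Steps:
n(U, k) = -k (n(U, k) = k + (-5*k + 3*k) = k - 2*k = -k)
m(N) = 2*N/(7 + N) (m(N) = (N + N)/(N + 7) = (2*N)/(7 + N) = 2*N/(7 + N))
m(n((-2 + 3) + 1, -8)) - 1*48496 = 2*(-1*(-8))/(7 - 1*(-8)) - 1*48496 = 2*8/(7 + 8) - 48496 = 2*8/15 - 48496 = 2*8*(1/15) - 48496 = 16/15 - 48496 = -727424/15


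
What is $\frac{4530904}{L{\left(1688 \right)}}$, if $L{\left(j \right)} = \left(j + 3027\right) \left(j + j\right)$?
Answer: $\frac{566363}{1989730} \approx 0.28464$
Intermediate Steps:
$L{\left(j \right)} = 2 j \left(3027 + j\right)$ ($L{\left(j \right)} = \left(3027 + j\right) 2 j = 2 j \left(3027 + j\right)$)
$\frac{4530904}{L{\left(1688 \right)}} = \frac{4530904}{2 \cdot 1688 \left(3027 + 1688\right)} = \frac{4530904}{2 \cdot 1688 \cdot 4715} = \frac{4530904}{15917840} = 4530904 \cdot \frac{1}{15917840} = \frac{566363}{1989730}$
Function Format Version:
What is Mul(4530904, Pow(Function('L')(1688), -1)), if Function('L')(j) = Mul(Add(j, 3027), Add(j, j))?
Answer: Rational(566363, 1989730) ≈ 0.28464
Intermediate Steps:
Function('L')(j) = Mul(2, j, Add(3027, j)) (Function('L')(j) = Mul(Add(3027, j), Mul(2, j)) = Mul(2, j, Add(3027, j)))
Mul(4530904, Pow(Function('L')(1688), -1)) = Mul(4530904, Pow(Mul(2, 1688, Add(3027, 1688)), -1)) = Mul(4530904, Pow(Mul(2, 1688, 4715), -1)) = Mul(4530904, Pow(15917840, -1)) = Mul(4530904, Rational(1, 15917840)) = Rational(566363, 1989730)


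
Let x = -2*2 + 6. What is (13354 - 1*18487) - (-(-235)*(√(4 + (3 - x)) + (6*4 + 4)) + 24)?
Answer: -11737 - 235*√5 ≈ -12262.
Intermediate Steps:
x = 2 (x = -4 + 6 = 2)
(13354 - 1*18487) - (-(-235)*(√(4 + (3 - x)) + (6*4 + 4)) + 24) = (13354 - 1*18487) - (-(-235)*(√(4 + (3 - 1*2)) + (6*4 + 4)) + 24) = (13354 - 18487) - (-(-235)*(√(4 + (3 - 2)) + (24 + 4)) + 24) = -5133 - (-(-235)*(√(4 + 1) + 28) + 24) = -5133 - (-(-235)*(√5 + 28) + 24) = -5133 - (-(-235)*(28 + √5) + 24) = -5133 - (-47*(-140 - 5*√5) + 24) = -5133 - ((6580 + 235*√5) + 24) = -5133 - (6604 + 235*√5) = -5133 + (-6604 - 235*√5) = -11737 - 235*√5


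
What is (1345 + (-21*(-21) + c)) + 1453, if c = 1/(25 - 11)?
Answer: 45347/14 ≈ 3239.1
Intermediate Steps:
c = 1/14 ≈ 0.071429
(1345 + (-21*(-21) + c)) + 1453 = (1345 + (-21*(-21) + 1/14)) + 1453 = (1345 + (441 + 1/14)) + 1453 = (1345 + 6175/14) + 1453 = 25005/14 + 1453 = 45347/14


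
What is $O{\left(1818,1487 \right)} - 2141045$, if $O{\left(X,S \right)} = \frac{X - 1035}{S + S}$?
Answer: $- \frac{6367467047}{2974} \approx -2.141 \cdot 10^{6}$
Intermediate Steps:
$O{\left(X,S \right)} = \frac{-1035 + X}{2 S}$
$O{\left(1818,1487 \right)} - 2141045 = \frac{-1035 + 1818}{2 \cdot 1487} - 2141045 = \frac{1}{2} \cdot \frac{1}{1487} \cdot 783 - 2141045 = \frac{783}{2974} - 2141045 = - \frac{6367467047}{2974}$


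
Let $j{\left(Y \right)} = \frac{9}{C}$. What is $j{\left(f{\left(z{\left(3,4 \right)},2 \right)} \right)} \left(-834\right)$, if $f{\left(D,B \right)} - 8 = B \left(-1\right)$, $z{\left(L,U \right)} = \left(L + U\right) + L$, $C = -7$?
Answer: $\frac{7506}{7} \approx 1072.3$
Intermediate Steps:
$z{\left(L,U \right)} = U + 2 L$
$f{\left(D,B \right)} = 8 - B$ ($f{\left(D,B \right)} = 8 + B \left(-1\right) = 8 - B$)
$j{\left(Y \right)} = - \frac{9}{7}$ ($j{\left(Y \right)} = \frac{9}{-7} = 9 \left(- \frac{1}{7}\right) = - \frac{9}{7}$)
$j{\left(f{\left(z{\left(3,4 \right)},2 \right)} \right)} \left(-834\right) = \left(- \frac{9}{7}\right) \left(-834\right) = \frac{7506}{7}$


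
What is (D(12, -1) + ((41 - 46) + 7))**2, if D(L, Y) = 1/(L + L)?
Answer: 2401/576 ≈ 4.1684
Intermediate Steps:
D(L, Y) = 1/(2*L)
(D(12, -1) + ((41 - 46) + 7))**2 = ((1/2)/12 + ((41 - 46) + 7))**2 = ((1/2)*(1/12) + (-5 + 7))**2 = (1/24 + 2)**2 = (49/24)**2 = 2401/576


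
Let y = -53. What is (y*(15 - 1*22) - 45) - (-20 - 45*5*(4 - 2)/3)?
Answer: 496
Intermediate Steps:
(y*(15 - 1*22) - 45) - (-20 - 45*5*(4 - 2)/3) = (-53*(15 - 1*22) - 45) - (-20 - 45*5*(4 - 2)/3) = (-53*(15 - 22) - 45) - (-20 - 45*5*2/3) = (-53*(-7) - 45) - (-20 - 450/3) = (371 - 45) - (-20 - 45*10/3) = 326 - (-20 - 150) = 326 - 1*(-170) = 326 + 170 = 496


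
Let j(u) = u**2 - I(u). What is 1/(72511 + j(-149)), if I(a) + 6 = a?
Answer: 1/94867 ≈ 1.0541e-5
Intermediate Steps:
I(a) = -6 + a
j(u) = 6 + u**2 - u (j(u) = u**2 - (-6 + u) = u**2 + (6 - u) = 6 + u**2 - u)
1/(72511 + j(-149)) = 1/(72511 + (6 + (-149)**2 - 1*(-149))) = 1/(72511 + (6 + 22201 + 149)) = 1/(72511 + 22356) = 1/94867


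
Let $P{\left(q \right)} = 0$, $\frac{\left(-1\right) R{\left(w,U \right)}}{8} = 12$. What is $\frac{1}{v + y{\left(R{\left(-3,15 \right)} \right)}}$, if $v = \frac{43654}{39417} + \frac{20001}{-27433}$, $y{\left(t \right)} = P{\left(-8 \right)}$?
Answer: $\frac{154475223}{58454395} \approx 2.6427$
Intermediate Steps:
$R{\left(w,U \right)} = -96$ ($R{\left(w,U \right)} = \left(-8\right) 12 = -96$)
$y{\left(t \right)} = 0$
$v = \frac{58454395}{154475223}$ ($v = 43654 \cdot \frac{1}{39417} + 20001 \left(- \frac{1}{27433}\right) = \frac{43654}{39417} - \frac{20001}{27433} = \frac{58454395}{154475223} \approx 0.37841$)
$\frac{1}{v + y{\left(R{\left(-3,15 \right)} \right)}} = \frac{1}{\frac{58454395}{154475223} + 0} = \frac{1}{\frac{58454395}{154475223}} = \frac{154475223}{58454395}$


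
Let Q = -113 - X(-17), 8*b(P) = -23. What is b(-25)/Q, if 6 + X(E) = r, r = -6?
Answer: 23/808 ≈ 0.028465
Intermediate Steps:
X(E) = -12 (X(E) = -6 - 6 = -12)
b(P) = -23/8 (b(P) = (1/8)*(-23) = -23/8)
Q = -101 (Q = -113 - 1*(-12) = -113 + 12 = -101)
b(-25)/Q = -23/8/(-101) = -23/8*(-1/101) = 23/808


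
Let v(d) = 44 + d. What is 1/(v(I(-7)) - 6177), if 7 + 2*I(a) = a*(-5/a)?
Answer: -1/6139 ≈ -0.00016289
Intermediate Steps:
I(a) = -6 (I(a) = -7/2 + (a*(-5/a))/2 = -7/2 + (½)*(-5) = -7/2 - 5/2 = -6)
1/(v(I(-7)) - 6177) = 1/((44 - 6) - 6177) = 1/(38 - 6177) = 1/(-6139) = -1/6139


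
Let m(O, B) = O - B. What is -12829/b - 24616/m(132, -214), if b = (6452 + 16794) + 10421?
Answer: -416592853/5824391 ≈ -71.526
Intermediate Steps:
b = 33667 (b = 23246 + 10421 = 33667)
-12829/b - 24616/m(132, -214) = -12829/33667 - 24616/(132 - 1*(-214)) = -12829*1/33667 - 24616/(132 + 214) = -12829/33667 - 24616/346 = -12829/33667 - 24616*1/346 = -12829/33667 - 12308/173 = -416592853/5824391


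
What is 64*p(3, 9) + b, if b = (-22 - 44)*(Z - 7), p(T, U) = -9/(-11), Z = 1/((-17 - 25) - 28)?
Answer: 198393/385 ≈ 515.31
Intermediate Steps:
Z = -1/70 (Z = 1/(-42 - 28) = 1/(-70) = -1/70 ≈ -0.014286)
p(T, U) = 9/11 (p(T, U) = -9*(-1/11) = 9/11)
b = 16203/35 (b = (-22 - 44)*(-1/70 - 7) = -66*(-491/70) = 16203/35 ≈ 462.94)
64*p(3, 9) + b = 64*(9/11) + 16203/35 = 576/11 + 16203/35 = 198393/385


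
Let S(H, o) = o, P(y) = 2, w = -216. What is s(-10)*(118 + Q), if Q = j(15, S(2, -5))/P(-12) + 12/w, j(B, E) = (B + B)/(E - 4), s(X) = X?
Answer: -10465/9 ≈ -1162.8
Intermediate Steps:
j(B, E) = 2*B/(-4 + E) (j(B, E) = (2*B)/(-4 + E) = 2*B/(-4 + E))
Q = -31/18 (Q = (2*15/(-4 - 5))/2 + 12/(-216) = (2*15/(-9))*(1/2) + 12*(-1/216) = (2*15*(-1/9))*(1/2) - 1/18 = -10/3*1/2 - 1/18 = -5/3 - 1/18 = -31/18 ≈ -1.7222)
s(-10)*(118 + Q) = -10*(118 - 31/18) = -10*2093/18 = -10465/9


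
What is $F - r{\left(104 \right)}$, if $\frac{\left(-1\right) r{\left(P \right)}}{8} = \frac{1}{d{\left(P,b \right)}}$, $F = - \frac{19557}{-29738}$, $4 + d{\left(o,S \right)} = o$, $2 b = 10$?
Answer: $\frac{548401}{743450} \approx 0.73764$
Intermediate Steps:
$b = 5$ ($b = \frac{1}{2} \cdot 10 = 5$)
$d{\left(o,S \right)} = -4 + o$
$F = \frac{19557}{29738}$ ($F = \left(-19557\right) \left(- \frac{1}{29738}\right) = \frac{19557}{29738} \approx 0.65764$)
$r{\left(P \right)} = - \frac{8}{-4 + P}$
$F - r{\left(104 \right)} = \frac{19557}{29738} - - \frac{8}{-4 + 104} = \frac{19557}{29738} - - \frac{8}{100} = \frac{19557}{29738} - \left(-8\right) \frac{1}{100} = \frac{19557}{29738} - - \frac{2}{25} = \frac{19557}{29738} + \frac{2}{25} = \frac{548401}{743450}$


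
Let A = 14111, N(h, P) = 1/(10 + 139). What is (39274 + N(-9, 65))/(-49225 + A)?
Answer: -5851827/5231986 ≈ -1.1185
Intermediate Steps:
N(h, P) = 1/149
(39274 + N(-9, 65))/(-49225 + A) = (39274 + 1/149)/(-49225 + 14111) = (5851827/149)/(-35114) = (5851827/149)*(-1/35114) = -5851827/5231986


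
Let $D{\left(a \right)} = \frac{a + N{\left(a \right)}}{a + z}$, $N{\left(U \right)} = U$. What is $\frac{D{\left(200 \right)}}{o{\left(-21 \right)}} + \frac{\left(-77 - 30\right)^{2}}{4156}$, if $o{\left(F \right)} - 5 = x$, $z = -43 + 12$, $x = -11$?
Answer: $\frac{4973443}{2107092} \approx 2.3603$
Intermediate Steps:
$z = -31$
$o{\left(F \right)} = -6$ ($o{\left(F \right)} = 5 - 11 = -6$)
$D{\left(a \right)} = \frac{2 a}{-31 + a}$ ($D{\left(a \right)} = \frac{a + a}{a - 31} = \frac{2 a}{-31 + a}$)
$\frac{D{\left(200 \right)}}{o{\left(-21 \right)}} + \frac{\left(-77 - 30\right)^{2}}{4156} = \frac{2 \cdot 200 \frac{1}{-31 + 200}}{-6} + \frac{\left(-77 - 30\right)^{2}}{4156} = 2 \cdot 200 \cdot \frac{1}{169} \left(- \frac{1}{6}\right) + \left(-107\right)^{2} \cdot \frac{1}{4156} = 2 \cdot 200 \cdot \frac{1}{169} \left(- \frac{1}{6}\right) + 11449 \cdot \frac{1}{4156} = \frac{400}{169} \left(- \frac{1}{6}\right) + \frac{11449}{4156} = - \frac{200}{507} + \frac{11449}{4156} = \frac{4973443}{2107092}$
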